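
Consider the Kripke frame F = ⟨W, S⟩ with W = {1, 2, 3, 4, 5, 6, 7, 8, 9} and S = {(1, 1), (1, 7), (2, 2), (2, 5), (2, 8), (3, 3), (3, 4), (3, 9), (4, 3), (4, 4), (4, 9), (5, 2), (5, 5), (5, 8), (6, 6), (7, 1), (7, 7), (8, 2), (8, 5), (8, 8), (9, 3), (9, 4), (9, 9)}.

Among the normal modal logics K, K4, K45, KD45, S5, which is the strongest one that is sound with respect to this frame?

Transitive (axiom 4): yes — every two-step S-path is closed by a direct edge.
Euclidean (axiom 5): yes — any two successors of a common world are S-related.
Serial (axiom D): yes — every world has a successor (e.g. 1 S 1).
Reflexive (axiom T): yes — every world is S-related to itself.
So F validates K, K4, K45, KD45, S5. The strongest is S5.

S5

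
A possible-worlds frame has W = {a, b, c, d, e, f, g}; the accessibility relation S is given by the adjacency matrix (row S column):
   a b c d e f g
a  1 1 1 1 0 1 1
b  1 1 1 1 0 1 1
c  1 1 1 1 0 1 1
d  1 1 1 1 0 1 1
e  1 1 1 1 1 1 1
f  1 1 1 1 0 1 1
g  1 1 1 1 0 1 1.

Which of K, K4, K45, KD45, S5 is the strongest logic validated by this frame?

K4

Transitive (axiom 4): yes — every two-step S-path is closed by a direct edge.
Euclidean (axiom 5): no — e S a and e S e, but not a S e.
Serial (axiom D): yes — every world has a successor (e.g. a S a).
Reflexive (axiom T): yes — every world is S-related to itself.
So F validates K, K4; K45 would additionally require S to be Euclidean. The strongest is K4.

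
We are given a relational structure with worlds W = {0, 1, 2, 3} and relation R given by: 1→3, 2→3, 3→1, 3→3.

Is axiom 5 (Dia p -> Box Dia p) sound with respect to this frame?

The schema 5 characterises exactly the Euclidean frames.
Euclidean: no — 3 R 1 and 3 R 1, but not 1 R 1.

No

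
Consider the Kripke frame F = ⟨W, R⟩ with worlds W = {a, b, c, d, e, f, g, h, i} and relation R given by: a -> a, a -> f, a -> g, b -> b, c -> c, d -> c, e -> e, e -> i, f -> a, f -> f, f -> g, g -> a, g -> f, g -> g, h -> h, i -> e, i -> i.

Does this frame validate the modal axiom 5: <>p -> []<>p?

Axiom 5 corresponds to the accessibility relation being Euclidean.
Euclidean: yes — any two successors of a common world are R-related.

Yes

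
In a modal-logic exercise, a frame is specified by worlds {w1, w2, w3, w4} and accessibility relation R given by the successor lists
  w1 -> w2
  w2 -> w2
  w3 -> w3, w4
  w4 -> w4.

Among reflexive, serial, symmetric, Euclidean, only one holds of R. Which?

serial

Reflexive: no — w1 is not related to itself.
Serial: yes — every world has a successor (e.g. w1 R w2).
Symmetric: no — w1 R w2 but not w2 R w1.
Euclidean: no — w3 R w4 and w3 R w3, but not w4 R w3.
Only serial holds.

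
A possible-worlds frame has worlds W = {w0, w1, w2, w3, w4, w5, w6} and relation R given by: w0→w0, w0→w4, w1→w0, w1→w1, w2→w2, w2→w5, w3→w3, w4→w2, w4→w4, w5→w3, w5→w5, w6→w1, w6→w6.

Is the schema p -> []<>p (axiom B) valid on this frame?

No

The schema B characterises exactly the symmetric frames.
Symmetric: no — w0 R w4 but not w4 R w0.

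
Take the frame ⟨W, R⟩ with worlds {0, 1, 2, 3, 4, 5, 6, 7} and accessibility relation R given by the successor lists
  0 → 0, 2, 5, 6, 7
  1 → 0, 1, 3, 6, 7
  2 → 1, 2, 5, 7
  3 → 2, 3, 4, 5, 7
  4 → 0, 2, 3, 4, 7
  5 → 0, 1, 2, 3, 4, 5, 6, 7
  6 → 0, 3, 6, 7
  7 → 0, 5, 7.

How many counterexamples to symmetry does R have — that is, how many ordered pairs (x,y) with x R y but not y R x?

17

Enumerating: (0,2), (1,0), (1,3), (1,6), (1,7), (2,1), (2,7), (3,2), (3,7), (4,0), (4,2), (4,7), (5,1), (5,4), (5,6), (6,3), (6,7).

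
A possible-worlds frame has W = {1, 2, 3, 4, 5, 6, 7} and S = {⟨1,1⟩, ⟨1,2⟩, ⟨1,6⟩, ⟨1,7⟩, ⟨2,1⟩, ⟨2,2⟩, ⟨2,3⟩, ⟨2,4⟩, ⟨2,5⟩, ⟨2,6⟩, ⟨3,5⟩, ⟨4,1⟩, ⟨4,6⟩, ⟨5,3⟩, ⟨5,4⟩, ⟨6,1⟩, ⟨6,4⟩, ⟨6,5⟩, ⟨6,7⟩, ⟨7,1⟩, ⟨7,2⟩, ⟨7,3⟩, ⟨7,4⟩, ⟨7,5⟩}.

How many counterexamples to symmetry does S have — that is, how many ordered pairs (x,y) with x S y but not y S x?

Enumerating: (2,3), (2,4), (2,5), (2,6), (4,1), (5,4), (6,5), (6,7), (7,2), (7,3), (7,4), (7,5).

12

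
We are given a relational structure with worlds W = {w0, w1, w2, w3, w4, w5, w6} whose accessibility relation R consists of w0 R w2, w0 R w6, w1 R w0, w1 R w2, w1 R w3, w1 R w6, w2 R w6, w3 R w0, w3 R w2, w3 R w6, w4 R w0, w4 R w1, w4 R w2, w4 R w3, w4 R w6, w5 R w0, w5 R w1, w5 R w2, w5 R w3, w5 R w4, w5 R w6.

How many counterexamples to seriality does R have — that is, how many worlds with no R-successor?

Enumerating: w6.

1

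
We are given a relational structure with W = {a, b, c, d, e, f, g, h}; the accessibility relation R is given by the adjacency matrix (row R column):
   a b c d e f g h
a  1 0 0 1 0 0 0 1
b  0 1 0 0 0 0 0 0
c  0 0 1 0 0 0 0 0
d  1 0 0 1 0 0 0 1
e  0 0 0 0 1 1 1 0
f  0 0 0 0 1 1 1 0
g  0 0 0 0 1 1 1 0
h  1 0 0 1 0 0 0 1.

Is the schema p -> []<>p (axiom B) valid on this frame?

Yes

Axiom B corresponds to the accessibility relation being symmetric.
Symmetric: yes — every pair in R has its reverse in R.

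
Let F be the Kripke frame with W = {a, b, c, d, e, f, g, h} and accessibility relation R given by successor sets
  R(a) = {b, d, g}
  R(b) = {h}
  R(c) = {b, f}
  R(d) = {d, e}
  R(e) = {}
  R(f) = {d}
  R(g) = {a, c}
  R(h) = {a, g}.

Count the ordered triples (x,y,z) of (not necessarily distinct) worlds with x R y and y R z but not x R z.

Enumerating: (a,b,h), (a,d,e), (a,g,a), (a,g,c), (b,h,a), (b,h,g), (c,b,h), (c,f,d), (f,d,e), (g,a,b), (g,a,d), (g,a,g), (g,c,b), (g,c,f), (h,a,b), (h,a,d), (h,g,c).

17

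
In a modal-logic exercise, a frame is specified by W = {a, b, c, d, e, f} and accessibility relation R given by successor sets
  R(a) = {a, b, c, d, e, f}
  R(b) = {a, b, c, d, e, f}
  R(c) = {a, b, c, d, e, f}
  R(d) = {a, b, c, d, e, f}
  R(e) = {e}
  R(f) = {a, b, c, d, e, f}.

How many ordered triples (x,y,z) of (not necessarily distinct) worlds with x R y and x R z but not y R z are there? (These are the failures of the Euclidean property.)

25

Enumerating: (a,e,a), (a,e,b), (a,e,c), (a,e,d), (a,e,f), (b,e,a), (b,e,b), (b,e,c), (b,e,d), (b,e,f), (c,e,a), (c,e,b), … and 13 more.
Total: 25.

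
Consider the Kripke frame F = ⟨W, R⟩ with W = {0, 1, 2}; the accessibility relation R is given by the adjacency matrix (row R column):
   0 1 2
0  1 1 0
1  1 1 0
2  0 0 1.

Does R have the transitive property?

Yes

Transitive: yes — every two-step R-path is closed by a direct edge.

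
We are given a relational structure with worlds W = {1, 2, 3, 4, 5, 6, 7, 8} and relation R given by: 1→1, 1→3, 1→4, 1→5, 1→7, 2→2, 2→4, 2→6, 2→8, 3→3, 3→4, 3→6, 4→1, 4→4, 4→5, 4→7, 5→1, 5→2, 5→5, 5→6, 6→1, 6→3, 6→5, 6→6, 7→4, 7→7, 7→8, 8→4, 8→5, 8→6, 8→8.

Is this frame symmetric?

Symmetric: no — 1 R 3 but not 3 R 1.

No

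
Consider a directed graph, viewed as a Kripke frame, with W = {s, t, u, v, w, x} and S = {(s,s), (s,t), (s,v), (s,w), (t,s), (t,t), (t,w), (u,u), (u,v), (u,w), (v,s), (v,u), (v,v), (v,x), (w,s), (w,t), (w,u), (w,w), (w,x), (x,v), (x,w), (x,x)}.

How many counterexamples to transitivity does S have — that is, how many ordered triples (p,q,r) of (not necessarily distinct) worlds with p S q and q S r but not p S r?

Enumerating: (s,v,u), (s,v,x), (s,w,u), (s,w,x), (t,s,v), (t,w,u), (t,w,x), (u,v,s), (u,v,x), (u,w,s), (u,w,t), (u,w,x), … and 12 more.
Total: 24.

24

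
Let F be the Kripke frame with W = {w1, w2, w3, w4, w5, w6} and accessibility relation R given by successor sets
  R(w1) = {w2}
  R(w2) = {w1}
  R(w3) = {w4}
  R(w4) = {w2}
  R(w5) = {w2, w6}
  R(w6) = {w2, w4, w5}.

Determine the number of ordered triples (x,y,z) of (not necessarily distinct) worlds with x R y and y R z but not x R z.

9

Enumerating: (w1,w2,w1), (w2,w1,w2), (w3,w4,w2), (w4,w2,w1), (w5,w2,w1), (w5,w6,w4), (w5,w6,w5), (w6,w2,w1), (w6,w5,w6).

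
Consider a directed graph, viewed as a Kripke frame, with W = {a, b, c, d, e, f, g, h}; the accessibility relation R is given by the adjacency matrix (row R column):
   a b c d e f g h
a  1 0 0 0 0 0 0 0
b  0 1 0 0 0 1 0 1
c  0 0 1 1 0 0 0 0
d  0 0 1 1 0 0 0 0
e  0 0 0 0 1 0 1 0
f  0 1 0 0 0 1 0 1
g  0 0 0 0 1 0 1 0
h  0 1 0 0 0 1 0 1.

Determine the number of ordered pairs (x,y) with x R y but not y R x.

0

R is symmetric; there are no such tuples.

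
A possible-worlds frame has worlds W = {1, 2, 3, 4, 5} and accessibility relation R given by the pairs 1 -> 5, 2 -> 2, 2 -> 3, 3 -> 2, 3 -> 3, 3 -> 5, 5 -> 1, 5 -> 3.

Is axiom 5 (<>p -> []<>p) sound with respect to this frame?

The schema 5 characterises exactly the Euclidean frames.
Euclidean: no — 3 R 2 and 3 R 5, but not 2 R 5.

No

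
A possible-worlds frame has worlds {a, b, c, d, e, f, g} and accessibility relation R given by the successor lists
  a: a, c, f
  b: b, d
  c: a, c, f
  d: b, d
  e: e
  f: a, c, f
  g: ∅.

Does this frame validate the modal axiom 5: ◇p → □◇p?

Yes

The schema 5 characterises exactly the Euclidean frames.
Euclidean: yes — any two successors of a common world are R-related.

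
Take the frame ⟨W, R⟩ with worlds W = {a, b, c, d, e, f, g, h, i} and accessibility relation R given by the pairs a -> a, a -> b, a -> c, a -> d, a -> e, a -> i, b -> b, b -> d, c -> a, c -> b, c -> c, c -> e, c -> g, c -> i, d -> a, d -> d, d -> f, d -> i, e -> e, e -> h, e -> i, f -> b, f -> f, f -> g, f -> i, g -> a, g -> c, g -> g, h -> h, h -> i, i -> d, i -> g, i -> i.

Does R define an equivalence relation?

Reflexive: yes — every world is R-related to itself.
Symmetric: no — a R b but not b R a.
Transitive: no — a R c and c R g, but not a R g.
So R is not an equivalence relation.

No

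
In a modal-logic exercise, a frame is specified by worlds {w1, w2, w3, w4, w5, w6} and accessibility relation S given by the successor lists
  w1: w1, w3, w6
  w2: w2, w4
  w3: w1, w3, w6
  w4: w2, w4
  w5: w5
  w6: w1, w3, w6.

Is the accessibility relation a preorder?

Yes

Reflexive: yes — every world is S-related to itself.
Transitive: yes — every two-step S-path is closed by a direct edge.
So S is a preorder.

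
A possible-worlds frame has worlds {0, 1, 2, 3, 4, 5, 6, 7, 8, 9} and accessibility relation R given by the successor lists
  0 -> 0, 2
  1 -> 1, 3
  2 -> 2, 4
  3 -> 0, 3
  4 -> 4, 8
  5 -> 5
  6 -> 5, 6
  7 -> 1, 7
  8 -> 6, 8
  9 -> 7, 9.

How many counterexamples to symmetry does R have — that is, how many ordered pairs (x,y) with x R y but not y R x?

Enumerating: (0,2), (1,3), (2,4), (3,0), (4,8), (6,5), (7,1), (8,6), (9,7).

9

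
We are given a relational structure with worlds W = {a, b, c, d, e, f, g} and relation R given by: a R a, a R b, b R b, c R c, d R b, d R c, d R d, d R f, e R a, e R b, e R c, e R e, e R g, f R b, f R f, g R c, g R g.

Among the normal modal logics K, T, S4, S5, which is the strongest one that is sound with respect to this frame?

Reflexive (axiom T): yes — every world is R-related to itself.
Transitive (axiom 4): yes — every two-step R-path is closed by a direct edge.
Euclidean (axiom 5): no — d R b and d R c, but not b R c.
So F validates K, T, S4; S5 would additionally require R to be Euclidean. The strongest is S4.

S4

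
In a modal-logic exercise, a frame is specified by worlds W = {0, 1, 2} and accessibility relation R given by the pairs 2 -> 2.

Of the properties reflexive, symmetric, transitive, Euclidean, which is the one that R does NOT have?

Reflexive: no — 0 is not related to itself.
Symmetric: yes — every pair in R has its reverse in R.
Transitive: yes — every two-step R-path is closed by a direct edge.
Euclidean: yes — any two successors of a common world are R-related.
Only reflexive fails.

reflexive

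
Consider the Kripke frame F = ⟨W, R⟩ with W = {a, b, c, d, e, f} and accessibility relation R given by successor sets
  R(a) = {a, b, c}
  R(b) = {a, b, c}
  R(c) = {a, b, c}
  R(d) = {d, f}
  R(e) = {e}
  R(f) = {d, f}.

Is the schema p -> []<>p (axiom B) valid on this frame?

Yes

Axiom B corresponds to the accessibility relation being symmetric.
Symmetric: yes — every pair in R has its reverse in R.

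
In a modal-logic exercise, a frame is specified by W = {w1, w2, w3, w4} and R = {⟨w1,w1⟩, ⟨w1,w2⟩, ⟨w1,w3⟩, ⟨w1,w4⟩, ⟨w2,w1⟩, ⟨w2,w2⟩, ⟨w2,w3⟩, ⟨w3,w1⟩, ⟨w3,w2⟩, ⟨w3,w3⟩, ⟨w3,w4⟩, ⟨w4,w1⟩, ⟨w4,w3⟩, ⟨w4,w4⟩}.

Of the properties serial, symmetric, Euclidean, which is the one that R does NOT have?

Euclidean

Serial: yes — every world has a successor (e.g. w1 R w1).
Symmetric: yes — every pair in R has its reverse in R.
Euclidean: no — w1 R w2 and w1 R w4, but not w2 R w4.
Only Euclidean fails.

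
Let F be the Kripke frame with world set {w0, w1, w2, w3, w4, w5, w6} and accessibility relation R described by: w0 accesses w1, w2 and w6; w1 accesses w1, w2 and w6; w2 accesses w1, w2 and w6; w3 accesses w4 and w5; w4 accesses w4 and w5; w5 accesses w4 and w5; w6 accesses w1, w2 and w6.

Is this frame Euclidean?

Yes

Euclidean: yes — any two successors of a common world are R-related.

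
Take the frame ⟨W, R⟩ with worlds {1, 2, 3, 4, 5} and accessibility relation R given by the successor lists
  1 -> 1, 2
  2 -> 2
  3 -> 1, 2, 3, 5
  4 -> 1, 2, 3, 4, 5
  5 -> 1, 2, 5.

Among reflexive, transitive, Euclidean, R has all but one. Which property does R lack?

Euclidean

Reflexive: yes — every world is R-related to itself.
Transitive: yes — every two-step R-path is closed by a direct edge.
Euclidean: no — 3 R 1 and 3 R 5, but not 1 R 5.
Only Euclidean fails.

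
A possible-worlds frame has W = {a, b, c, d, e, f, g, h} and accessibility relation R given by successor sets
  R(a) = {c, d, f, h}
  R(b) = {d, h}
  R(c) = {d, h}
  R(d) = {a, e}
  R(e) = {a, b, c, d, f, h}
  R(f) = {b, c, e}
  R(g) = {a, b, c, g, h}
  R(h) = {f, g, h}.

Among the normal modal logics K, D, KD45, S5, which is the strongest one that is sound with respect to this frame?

D

Serial (axiom D): yes — every world has a successor (e.g. a R c).
Euclidean (axiom 5): no — a R c and a R f, but not c R f.
Transitive (axiom 4): no — a R d and d R e, but not a R e.
Reflexive (axiom T): no — a is not related to itself.
So F validates K, D; KD45 would additionally require R to be Euclidean and transitive. The strongest is D.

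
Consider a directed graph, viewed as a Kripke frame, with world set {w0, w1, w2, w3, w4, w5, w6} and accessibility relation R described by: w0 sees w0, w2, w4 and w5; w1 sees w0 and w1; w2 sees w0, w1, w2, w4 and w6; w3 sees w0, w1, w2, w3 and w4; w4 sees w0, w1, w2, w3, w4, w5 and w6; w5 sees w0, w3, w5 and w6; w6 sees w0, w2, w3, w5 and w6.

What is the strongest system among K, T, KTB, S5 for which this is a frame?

T

Reflexive (axiom T): yes — every world is R-related to itself.
Symmetric (axiom B): no — w1 R w0 but not w0 R w1.
Euclidean (axiom 5): no — w0 R w2 and w0 R w5, but not w2 R w5.
So F validates K, T; KTB would additionally require R to be symmetric. The strongest is T.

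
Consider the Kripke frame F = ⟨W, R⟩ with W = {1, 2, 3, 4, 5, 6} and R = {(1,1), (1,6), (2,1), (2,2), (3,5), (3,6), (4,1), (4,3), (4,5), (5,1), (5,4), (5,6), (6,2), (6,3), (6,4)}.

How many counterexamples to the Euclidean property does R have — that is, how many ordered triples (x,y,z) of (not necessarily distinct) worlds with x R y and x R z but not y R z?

24

Enumerating: (1,6,1), (1,6,6), (2,1,2), (3,5,5), (3,6,5), (3,6,6), (4,1,3), (4,1,5), (4,3,1), (4,3,3), (4,5,3), (4,5,5), … and 12 more.
Total: 24.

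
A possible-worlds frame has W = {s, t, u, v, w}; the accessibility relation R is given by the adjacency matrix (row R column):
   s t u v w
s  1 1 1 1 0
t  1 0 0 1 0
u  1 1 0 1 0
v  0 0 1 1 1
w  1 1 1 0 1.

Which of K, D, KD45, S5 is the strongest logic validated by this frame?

D

Serial (axiom D): yes — every world has a successor (e.g. s R s).
Euclidean (axiom 5): no — s R t and s R u, but not t R u.
Transitive (axiom 4): no — s R v and v R w, but not s R w.
Reflexive (axiom T): no — t is not related to itself.
So F validates K, D; KD45 would additionally require R to be Euclidean and transitive. The strongest is D.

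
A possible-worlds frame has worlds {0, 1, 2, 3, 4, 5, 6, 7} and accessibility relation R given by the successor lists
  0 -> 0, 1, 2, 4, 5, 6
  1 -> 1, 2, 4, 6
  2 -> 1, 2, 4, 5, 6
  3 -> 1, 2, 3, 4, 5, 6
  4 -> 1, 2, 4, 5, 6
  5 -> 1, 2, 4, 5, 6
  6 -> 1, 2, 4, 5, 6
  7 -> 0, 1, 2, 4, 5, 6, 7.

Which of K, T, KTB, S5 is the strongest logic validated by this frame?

T

Reflexive (axiom T): yes — every world is R-related to itself.
Symmetric (axiom B): no — 0 R 1 but not 1 R 0.
Euclidean (axiom 5): no — 0 R 1 and 0 R 5, but not 1 R 5.
So F validates K, T; KTB would additionally require R to be symmetric. The strongest is T.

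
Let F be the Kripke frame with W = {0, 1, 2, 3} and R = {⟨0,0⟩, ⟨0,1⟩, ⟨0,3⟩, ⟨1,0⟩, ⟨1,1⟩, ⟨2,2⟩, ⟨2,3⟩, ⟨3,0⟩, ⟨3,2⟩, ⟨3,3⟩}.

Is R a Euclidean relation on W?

Euclidean: no — 0 R 1 and 0 R 3, but not 1 R 3.

No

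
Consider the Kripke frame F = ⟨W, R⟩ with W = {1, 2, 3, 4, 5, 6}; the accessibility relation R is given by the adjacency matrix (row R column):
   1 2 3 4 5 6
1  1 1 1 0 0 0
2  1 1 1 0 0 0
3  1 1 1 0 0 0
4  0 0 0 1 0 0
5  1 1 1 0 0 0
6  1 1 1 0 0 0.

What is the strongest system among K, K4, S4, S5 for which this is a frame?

K4

Transitive (axiom 4): yes — every two-step R-path is closed by a direct edge.
Reflexive (axiom T): no — 5 is not related to itself.
Euclidean (axiom 5): yes — any two successors of a common world are R-related.
So F validates K, K4; S4 would additionally require R to be reflexive. The strongest is K4.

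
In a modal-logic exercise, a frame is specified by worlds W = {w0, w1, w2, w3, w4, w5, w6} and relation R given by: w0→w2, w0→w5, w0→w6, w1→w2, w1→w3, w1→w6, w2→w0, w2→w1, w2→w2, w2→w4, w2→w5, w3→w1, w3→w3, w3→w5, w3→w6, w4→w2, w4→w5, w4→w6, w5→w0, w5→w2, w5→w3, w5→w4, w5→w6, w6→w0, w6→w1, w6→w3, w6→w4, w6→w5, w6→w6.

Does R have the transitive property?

No

Transitive: no — w0 R w2 and w2 R w1, but not w0 R w1.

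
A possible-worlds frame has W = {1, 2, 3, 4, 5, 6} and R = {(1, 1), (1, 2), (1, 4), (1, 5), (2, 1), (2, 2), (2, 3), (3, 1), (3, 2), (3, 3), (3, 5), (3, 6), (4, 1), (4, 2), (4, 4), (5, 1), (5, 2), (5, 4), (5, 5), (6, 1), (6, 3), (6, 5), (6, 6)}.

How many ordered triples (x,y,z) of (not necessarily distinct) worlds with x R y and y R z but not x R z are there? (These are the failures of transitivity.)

Enumerating: (1,2,3), (2,1,4), (2,1,5), (2,3,5), (2,3,6), (3,1,4), (3,5,4), (4,1,5), (4,2,3), (5,2,3), (6,1,2), (6,1,4), (6,3,2), (6,5,2), (6,5,4).

15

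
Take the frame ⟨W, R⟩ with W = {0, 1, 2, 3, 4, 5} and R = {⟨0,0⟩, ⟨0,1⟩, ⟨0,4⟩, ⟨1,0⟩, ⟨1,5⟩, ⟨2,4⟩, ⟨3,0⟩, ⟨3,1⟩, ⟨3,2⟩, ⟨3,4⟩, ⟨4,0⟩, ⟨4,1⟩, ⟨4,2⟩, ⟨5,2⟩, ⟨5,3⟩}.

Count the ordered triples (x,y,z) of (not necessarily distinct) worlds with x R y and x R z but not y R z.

24

Enumerating: (0,1,1), (0,1,4), (0,4,4), (1,0,5), (1,5,0), (1,5,5), (2,4,4), (3,0,2), (3,1,1), (3,1,2), (3,1,4), (3,2,0), … and 12 more.
Total: 24.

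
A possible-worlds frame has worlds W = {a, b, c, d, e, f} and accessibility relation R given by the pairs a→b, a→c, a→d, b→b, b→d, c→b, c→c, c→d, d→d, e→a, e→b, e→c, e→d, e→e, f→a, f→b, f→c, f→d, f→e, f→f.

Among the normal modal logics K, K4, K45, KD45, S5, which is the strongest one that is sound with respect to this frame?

K4

Transitive (axiom 4): yes — every two-step R-path is closed by a direct edge.
Euclidean (axiom 5): no — a R b and a R c, but not b R c.
Serial (axiom D): yes — every world has a successor (e.g. a R b).
Reflexive (axiom T): no — a is not related to itself.
So F validates K, K4; K45 would additionally require R to be Euclidean. The strongest is K4.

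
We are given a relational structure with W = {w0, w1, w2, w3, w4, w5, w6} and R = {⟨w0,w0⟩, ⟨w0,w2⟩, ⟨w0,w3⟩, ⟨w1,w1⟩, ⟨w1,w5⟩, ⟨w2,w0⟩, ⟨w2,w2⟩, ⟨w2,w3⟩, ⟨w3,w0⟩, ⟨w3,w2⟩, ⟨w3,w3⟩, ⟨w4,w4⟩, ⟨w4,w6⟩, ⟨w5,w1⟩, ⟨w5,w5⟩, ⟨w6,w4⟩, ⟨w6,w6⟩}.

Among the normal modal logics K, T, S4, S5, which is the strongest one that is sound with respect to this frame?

Reflexive (axiom T): yes — every world is R-related to itself.
Transitive (axiom 4): yes — every two-step R-path is closed by a direct edge.
Euclidean (axiom 5): yes — any two successors of a common world are R-related.
So F validates K, T, S4, S5. The strongest is S5.

S5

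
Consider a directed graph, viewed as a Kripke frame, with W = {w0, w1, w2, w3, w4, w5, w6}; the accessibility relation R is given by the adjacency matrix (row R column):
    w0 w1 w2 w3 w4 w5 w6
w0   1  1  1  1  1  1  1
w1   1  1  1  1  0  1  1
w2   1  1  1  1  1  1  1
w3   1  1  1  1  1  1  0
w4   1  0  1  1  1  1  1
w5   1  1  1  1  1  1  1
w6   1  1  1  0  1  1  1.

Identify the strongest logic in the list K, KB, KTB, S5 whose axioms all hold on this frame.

KTB

Symmetric (axiom B): yes — every pair in R has its reverse in R.
Reflexive (axiom T): yes — every world is R-related to itself.
Euclidean (axiom 5): no — w0 R w1 and w0 R w4, but not w1 R w4.
So F validates K, KB, KTB; S5 would additionally require R to be Euclidean. The strongest is KTB.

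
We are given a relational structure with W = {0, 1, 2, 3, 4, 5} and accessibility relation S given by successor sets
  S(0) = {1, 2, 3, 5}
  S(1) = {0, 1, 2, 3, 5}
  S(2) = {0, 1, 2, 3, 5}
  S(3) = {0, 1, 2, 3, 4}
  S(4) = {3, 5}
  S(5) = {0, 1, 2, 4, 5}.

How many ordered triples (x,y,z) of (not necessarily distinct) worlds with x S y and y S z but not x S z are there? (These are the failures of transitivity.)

Enumerating: (0,1,0), (0,2,0), (0,3,0), (0,3,4), (0,5,0), (0,5,4), (1,3,4), (1,5,4), (2,3,4), (2,5,4), (3,0,5), (3,1,5), … and 14 more.
Total: 26.

26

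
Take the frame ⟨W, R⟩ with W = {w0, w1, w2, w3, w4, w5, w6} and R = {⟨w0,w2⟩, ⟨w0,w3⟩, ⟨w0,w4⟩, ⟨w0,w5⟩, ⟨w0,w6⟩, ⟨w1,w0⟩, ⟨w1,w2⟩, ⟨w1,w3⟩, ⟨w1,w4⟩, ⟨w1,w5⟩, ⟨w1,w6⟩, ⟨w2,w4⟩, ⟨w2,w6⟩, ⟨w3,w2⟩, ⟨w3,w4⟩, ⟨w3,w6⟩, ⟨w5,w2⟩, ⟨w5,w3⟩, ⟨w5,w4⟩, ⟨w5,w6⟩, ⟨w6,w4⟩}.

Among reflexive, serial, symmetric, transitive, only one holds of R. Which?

transitive

Reflexive: no — w0 is not related to itself.
Serial: no — w4 has no R-successor.
Symmetric: no — w0 R w2 but not w2 R w0.
Transitive: yes — every two-step R-path is closed by a direct edge.
Only transitive holds.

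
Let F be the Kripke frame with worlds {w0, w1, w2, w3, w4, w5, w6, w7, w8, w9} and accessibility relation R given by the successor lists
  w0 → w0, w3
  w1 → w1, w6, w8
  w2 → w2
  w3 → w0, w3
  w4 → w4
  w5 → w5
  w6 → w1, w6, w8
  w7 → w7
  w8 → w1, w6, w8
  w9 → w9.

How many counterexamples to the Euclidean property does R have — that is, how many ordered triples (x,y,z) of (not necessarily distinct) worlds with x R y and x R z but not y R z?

R is Euclidean; there are no such tuples.

0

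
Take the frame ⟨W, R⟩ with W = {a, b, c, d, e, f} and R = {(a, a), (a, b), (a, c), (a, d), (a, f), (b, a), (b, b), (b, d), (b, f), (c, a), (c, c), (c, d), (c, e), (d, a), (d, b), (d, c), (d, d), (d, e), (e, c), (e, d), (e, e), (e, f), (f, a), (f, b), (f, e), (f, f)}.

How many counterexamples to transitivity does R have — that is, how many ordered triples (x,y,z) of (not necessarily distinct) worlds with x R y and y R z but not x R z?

24

Enumerating: (a,c,e), (a,d,e), (a,f,e), (b,a,c), (b,d,c), (b,d,e), (b,f,e), (c,a,b), (c,a,f), (c,d,b), (c,e,f), (d,a,f), … and 12 more.
Total: 24.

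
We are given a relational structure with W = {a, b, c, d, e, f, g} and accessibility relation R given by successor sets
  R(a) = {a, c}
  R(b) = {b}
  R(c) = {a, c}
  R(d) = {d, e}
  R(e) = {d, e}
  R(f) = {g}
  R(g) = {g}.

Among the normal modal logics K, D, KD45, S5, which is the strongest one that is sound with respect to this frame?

Serial (axiom D): yes — every world has a successor (e.g. a R a).
Euclidean (axiom 5): yes — any two successors of a common world are R-related.
Transitive (axiom 4): yes — every two-step R-path is closed by a direct edge.
Reflexive (axiom T): no — f is not related to itself.
So F validates K, D, KD45; S5 would additionally require R to be reflexive. The strongest is KD45.

KD45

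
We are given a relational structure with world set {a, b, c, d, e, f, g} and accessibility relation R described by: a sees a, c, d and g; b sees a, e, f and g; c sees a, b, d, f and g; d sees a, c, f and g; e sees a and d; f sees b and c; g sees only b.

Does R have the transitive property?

No

Transitive: no — a R c and c R b, but not a R b.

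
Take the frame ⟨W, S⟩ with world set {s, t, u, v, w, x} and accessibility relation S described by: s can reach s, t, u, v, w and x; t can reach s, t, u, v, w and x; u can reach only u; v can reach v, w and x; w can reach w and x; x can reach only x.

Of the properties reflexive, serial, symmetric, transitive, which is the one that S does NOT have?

Reflexive: yes — every world is S-related to itself.
Serial: yes — every world has a successor (e.g. s S s).
Symmetric: no — s S u but not u S s.
Transitive: yes — every two-step S-path is closed by a direct edge.
Only symmetric fails.

symmetric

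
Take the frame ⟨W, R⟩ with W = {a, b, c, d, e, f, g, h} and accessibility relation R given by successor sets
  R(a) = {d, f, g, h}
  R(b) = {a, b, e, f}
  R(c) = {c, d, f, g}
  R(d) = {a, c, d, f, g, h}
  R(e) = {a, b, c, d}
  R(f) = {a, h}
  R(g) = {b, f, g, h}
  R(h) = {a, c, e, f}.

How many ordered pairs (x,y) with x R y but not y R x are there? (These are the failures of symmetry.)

16

Enumerating: (a,g), (b,a), (b,f), (c,f), (c,g), (d,f), (d,g), (d,h), (e,a), (e,c), (e,d), (g,b), (g,f), (g,h), (h,c), (h,e).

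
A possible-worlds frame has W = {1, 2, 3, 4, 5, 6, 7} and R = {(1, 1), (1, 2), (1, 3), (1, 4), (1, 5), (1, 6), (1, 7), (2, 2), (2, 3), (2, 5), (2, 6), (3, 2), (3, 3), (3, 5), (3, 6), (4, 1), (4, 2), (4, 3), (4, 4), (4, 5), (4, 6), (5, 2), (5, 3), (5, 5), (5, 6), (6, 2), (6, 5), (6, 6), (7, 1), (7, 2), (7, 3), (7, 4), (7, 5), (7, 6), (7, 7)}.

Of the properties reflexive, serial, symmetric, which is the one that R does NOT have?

symmetric

Reflexive: yes — every world is R-related to itself.
Serial: yes — every world has a successor (e.g. 1 R 1).
Symmetric: no — 1 R 2 but not 2 R 1.
Only symmetric fails.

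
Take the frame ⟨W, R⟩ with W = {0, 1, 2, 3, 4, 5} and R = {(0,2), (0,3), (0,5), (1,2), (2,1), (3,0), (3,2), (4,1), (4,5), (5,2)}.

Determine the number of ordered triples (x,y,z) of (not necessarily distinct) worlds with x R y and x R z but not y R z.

17

Enumerating: (0,2,2), (0,2,3), (0,2,5), (0,3,3), (0,3,5), (0,5,3), (0,5,5), (1,2,2), (2,1,1), (3,0,0), (3,2,0), (3,2,2), (4,1,1), (4,1,5), (4,5,1), (4,5,5), (5,2,2).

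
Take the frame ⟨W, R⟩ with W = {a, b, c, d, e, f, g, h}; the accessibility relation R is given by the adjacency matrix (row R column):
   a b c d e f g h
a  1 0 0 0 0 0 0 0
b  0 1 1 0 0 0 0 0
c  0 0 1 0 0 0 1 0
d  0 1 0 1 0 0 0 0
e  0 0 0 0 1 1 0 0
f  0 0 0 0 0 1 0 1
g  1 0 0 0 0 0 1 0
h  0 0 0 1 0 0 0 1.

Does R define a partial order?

No

Reflexive: yes — every world is R-related to itself.
Transitive: no — b R c and c R g, but not b R g.
Antisymmetric: yes — no distinct pair is related both ways.
So R is not a partial order.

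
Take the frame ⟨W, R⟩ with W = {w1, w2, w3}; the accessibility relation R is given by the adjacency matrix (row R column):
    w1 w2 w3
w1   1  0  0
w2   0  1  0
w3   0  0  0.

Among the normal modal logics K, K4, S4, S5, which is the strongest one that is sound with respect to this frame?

K4

Transitive (axiom 4): yes — every two-step R-path is closed by a direct edge.
Reflexive (axiom T): no — w3 is not related to itself.
Euclidean (axiom 5): yes — any two successors of a common world are R-related.
So F validates K, K4; S4 would additionally require R to be reflexive. The strongest is K4.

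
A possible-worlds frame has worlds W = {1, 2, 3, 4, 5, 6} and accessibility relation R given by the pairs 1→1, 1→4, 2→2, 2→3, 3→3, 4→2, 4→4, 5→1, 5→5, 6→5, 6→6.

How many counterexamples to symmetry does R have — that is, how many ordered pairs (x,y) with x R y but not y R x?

5

Enumerating: (1,4), (2,3), (4,2), (5,1), (6,5).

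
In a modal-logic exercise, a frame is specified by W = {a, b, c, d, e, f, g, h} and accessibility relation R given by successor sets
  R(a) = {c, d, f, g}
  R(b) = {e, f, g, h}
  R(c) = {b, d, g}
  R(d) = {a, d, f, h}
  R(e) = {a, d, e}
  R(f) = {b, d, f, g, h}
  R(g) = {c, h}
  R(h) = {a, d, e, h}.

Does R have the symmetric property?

No

Symmetric: no — a R c but not c R a.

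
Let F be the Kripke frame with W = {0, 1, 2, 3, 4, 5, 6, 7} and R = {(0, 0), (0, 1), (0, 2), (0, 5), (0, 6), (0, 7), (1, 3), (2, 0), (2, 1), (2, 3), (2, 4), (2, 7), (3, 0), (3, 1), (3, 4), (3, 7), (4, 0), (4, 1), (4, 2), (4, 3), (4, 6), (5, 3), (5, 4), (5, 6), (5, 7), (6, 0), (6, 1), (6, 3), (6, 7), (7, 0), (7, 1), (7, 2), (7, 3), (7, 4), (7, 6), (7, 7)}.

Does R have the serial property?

Serial: yes — every world has a successor (e.g. 0 R 0).

Yes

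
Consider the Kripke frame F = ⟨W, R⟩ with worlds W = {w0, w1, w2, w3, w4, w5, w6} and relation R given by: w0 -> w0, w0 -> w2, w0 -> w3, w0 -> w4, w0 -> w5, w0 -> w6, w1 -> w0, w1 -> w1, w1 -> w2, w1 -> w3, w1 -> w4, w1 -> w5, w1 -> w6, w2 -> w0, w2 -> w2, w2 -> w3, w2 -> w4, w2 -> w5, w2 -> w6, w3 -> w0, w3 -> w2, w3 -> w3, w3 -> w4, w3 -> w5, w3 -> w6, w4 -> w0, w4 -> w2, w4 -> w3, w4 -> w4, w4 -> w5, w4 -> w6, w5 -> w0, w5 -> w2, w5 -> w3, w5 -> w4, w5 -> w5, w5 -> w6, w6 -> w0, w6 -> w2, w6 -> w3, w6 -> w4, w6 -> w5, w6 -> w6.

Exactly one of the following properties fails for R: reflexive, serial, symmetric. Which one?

Reflexive: yes — every world is R-related to itself.
Serial: yes — every world has a successor (e.g. w0 R w0).
Symmetric: no — w1 R w0 but not w0 R w1.
Only symmetric fails.

symmetric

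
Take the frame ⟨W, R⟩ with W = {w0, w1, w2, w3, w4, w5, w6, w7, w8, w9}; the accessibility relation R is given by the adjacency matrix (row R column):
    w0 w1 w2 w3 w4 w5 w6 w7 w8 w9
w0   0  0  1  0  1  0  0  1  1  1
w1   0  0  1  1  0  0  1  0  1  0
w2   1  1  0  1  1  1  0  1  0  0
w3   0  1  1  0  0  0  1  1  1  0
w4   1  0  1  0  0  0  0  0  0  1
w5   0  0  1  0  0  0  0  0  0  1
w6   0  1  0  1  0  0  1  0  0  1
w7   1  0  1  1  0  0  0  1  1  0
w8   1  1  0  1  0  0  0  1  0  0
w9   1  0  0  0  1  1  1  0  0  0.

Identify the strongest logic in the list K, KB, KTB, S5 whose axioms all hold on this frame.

Symmetric (axiom B): yes — every pair in R has its reverse in R.
Reflexive (axiom T): no — w0 is not related to itself.
Euclidean (axiom 5): no — w0 R w2 and w0 R w8, but not w2 R w8.
So F validates K, KB; KTB would additionally require R to be reflexive. The strongest is KB.

KB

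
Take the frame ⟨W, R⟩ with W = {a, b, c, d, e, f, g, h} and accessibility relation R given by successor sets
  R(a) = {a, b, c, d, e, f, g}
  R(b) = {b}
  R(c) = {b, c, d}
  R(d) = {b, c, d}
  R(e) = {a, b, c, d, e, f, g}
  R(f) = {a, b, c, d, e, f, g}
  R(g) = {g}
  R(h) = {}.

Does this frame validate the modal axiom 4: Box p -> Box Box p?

Yes

By correspondence theory, 4 is valid on a frame iff R is transitive.
Transitive: yes — every two-step R-path is closed by a direct edge.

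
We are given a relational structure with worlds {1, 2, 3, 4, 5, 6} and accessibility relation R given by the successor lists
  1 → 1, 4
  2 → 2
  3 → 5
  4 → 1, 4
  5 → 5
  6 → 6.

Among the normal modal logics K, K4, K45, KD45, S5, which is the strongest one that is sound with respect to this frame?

KD45

Transitive (axiom 4): yes — every two-step R-path is closed by a direct edge.
Euclidean (axiom 5): yes — any two successors of a common world are R-related.
Serial (axiom D): yes — every world has a successor (e.g. 1 R 1).
Reflexive (axiom T): no — 3 is not related to itself.
So F validates K, K4, K45, KD45; S5 would additionally require R to be reflexive. The strongest is KD45.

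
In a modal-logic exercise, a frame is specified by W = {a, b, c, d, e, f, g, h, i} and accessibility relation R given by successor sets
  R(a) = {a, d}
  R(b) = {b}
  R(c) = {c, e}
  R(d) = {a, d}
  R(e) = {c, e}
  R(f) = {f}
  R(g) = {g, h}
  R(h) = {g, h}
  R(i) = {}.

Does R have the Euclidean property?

Yes

Euclidean: yes — any two successors of a common world are R-related.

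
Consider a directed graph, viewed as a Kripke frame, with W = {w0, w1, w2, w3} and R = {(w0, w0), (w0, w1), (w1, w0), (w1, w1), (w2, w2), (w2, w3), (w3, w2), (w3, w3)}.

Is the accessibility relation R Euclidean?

Euclidean: yes — any two successors of a common world are R-related.

Yes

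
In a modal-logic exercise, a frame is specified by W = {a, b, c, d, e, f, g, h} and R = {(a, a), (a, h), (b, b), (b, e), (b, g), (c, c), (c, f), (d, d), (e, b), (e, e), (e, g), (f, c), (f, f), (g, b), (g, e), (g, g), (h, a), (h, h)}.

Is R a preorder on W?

Reflexive: yes — every world is R-related to itself.
Transitive: yes — every two-step R-path is closed by a direct edge.
So R is a preorder.

Yes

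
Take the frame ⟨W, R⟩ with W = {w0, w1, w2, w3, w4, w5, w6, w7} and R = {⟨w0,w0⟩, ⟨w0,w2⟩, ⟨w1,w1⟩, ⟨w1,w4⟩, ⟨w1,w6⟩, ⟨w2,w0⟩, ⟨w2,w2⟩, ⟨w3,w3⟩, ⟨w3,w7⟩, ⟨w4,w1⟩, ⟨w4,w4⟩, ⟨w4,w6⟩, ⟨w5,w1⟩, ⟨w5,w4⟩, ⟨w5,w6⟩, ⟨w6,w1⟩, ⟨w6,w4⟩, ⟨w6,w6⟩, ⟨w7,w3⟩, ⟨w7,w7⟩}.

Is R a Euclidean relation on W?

Yes

Euclidean: yes — any two successors of a common world are R-related.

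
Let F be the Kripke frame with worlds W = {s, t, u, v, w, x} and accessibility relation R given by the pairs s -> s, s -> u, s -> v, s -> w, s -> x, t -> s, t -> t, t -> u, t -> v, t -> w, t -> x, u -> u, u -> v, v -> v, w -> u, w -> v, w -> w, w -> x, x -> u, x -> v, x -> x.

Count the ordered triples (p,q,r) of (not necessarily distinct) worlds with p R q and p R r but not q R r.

Enumerating: (s,u,s), (s,u,w), (s,u,x), (s,v,s), (s,v,u), (s,v,w), (s,v,x), (s,w,s), (s,x,s), (s,x,w), (t,s,t), (t,u,s), … and 23 more.
Total: 35.

35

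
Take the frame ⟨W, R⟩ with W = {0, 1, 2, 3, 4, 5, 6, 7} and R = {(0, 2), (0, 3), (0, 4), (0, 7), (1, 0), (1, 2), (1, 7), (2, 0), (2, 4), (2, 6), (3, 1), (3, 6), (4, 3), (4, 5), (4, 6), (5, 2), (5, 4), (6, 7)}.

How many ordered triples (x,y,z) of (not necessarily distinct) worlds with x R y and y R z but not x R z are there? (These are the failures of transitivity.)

Enumerating: (0,2,0), (0,2,6), (0,3,1), (0,3,6), (0,4,5), (0,4,6), (1,0,3), (1,0,4), (1,2,4), (1,2,6), (2,0,2), (2,0,3), … and 17 more.
Total: 29.

29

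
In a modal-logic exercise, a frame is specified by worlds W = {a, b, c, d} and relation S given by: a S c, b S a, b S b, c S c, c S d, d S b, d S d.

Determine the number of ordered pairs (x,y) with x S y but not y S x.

Enumerating: (a,c), (b,a), (c,d), (d,b).

4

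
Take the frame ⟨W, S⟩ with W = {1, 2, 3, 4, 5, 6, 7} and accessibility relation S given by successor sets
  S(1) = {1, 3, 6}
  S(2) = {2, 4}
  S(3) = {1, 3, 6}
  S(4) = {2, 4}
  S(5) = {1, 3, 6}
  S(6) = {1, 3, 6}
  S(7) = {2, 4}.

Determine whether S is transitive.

Yes

Transitive: yes — every two-step S-path is closed by a direct edge.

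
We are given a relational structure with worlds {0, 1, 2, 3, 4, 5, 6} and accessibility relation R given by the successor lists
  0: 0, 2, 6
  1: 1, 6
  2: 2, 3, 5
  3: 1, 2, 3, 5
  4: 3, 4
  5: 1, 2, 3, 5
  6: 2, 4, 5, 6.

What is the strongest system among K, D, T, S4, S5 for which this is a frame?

Serial (axiom D): yes — every world has a successor (e.g. 0 R 0).
Reflexive (axiom T): yes — every world is R-related to itself.
Transitive (axiom 4): no — 0 R 2 and 2 R 3, but not 0 R 3.
Euclidean (axiom 5): no — 0 R 2 and 0 R 6, but not 2 R 6.
So F validates K, D, T; S4 would additionally require R to be transitive. The strongest is T.

T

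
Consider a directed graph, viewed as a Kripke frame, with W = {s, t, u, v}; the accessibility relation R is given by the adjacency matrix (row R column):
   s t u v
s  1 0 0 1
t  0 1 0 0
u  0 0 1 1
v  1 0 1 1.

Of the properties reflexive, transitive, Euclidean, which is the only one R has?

reflexive

Reflexive: yes — every world is R-related to itself.
Transitive: no — s R v and v R u, but not s R u.
Euclidean: no — v R s and v R u, but not s R u.
Only reflexive holds.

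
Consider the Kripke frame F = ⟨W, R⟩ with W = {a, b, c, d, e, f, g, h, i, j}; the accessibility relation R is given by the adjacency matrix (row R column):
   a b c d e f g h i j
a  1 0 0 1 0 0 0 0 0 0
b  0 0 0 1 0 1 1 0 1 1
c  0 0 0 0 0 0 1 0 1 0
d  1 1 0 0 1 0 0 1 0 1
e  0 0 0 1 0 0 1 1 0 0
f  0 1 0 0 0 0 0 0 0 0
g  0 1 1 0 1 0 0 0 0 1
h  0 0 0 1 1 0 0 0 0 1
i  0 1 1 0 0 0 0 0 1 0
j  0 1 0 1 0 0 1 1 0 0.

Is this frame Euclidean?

Euclidean: no — b R d and b R f, but not d R f.

No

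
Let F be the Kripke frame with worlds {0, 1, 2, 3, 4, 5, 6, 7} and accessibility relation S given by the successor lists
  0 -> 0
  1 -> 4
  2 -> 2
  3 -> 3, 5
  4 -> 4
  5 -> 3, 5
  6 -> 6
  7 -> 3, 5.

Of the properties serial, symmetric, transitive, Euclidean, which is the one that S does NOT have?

symmetric

Serial: yes — every world has a successor (e.g. 0 S 0).
Symmetric: no — 1 S 4 but not 4 S 1.
Transitive: yes — every two-step S-path is closed by a direct edge.
Euclidean: yes — any two successors of a common world are S-related.
Only symmetric fails.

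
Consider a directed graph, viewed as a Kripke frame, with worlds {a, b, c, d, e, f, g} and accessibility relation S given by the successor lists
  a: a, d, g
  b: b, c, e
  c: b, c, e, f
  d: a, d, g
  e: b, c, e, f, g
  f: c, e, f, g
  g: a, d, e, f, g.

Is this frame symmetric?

Symmetric: yes — every pair in S has its reverse in S.

Yes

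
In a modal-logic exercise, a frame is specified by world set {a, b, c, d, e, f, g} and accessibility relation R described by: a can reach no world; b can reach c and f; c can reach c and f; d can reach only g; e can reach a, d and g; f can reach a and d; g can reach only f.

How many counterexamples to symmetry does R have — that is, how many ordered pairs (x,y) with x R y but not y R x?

Enumerating: (b,c), (b,f), (c,f), (d,g), (e,a), (e,d), (e,g), (f,a), (f,d), (g,f).

10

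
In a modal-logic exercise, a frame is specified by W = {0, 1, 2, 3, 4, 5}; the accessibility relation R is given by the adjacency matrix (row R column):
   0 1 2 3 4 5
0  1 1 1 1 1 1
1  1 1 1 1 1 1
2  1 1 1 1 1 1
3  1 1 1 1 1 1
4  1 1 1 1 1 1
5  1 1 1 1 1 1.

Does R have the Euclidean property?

Yes

Euclidean: yes — any two successors of a common world are R-related.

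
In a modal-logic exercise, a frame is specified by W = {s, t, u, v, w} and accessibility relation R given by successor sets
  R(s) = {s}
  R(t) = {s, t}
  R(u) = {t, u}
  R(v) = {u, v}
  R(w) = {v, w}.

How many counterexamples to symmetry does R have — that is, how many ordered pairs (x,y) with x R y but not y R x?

Enumerating: (t,s), (u,t), (v,u), (w,v).

4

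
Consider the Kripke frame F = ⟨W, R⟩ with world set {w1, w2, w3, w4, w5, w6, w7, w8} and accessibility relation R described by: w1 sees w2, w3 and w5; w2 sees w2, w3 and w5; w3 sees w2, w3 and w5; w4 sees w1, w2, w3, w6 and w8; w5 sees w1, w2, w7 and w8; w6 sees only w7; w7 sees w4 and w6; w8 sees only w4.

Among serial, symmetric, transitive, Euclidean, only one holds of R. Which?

Serial: yes — every world has a successor (e.g. w1 R w2).
Symmetric: no — w1 R w2 but not w2 R w1.
Transitive: no — w1 R w5 and w5 R w7, but not w1 R w7.
Euclidean: no — w1 R w5 and w1 R w3, but not w5 R w3.
Only serial holds.

serial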